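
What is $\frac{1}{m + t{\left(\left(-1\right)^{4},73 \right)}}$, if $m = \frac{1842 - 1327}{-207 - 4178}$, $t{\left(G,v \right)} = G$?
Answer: $\frac{877}{774} \approx 1.1331$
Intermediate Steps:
$m = - \frac{103}{877}$ ($m = \frac{515}{-4385} = 515 \left(- \frac{1}{4385}\right) = - \frac{103}{877} \approx -0.11745$)
$\frac{1}{m + t{\left(\left(-1\right)^{4},73 \right)}} = \frac{1}{- \frac{103}{877} + \left(-1\right)^{4}} = \frac{1}{- \frac{103}{877} + 1} = \frac{1}{\frac{774}{877}} = \frac{877}{774}$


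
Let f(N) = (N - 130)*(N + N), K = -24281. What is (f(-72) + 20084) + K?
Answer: 24891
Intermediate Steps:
f(N) = 2*N*(-130 + N) (f(N) = (-130 + N)*(2*N) = 2*N*(-130 + N))
(f(-72) + 20084) + K = (2*(-72)*(-130 - 72) + 20084) - 24281 = (2*(-72)*(-202) + 20084) - 24281 = (29088 + 20084) - 24281 = 49172 - 24281 = 24891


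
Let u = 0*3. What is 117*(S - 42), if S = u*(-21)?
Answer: -4914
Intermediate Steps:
u = 0
S = 0 (S = 0*(-21) = 0)
117*(S - 42) = 117*(0 - 42) = 117*(-42) = -4914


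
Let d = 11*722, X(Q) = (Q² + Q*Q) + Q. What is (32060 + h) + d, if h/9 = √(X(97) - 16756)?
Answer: 40002 + 9*√2159 ≈ 40420.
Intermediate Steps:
X(Q) = Q + 2*Q² (X(Q) = (Q² + Q²) + Q = 2*Q² + Q = Q + 2*Q²)
d = 7942
h = 9*√2159 (h = 9*√(97*(1 + 2*97) - 16756) = 9*√(97*(1 + 194) - 16756) = 9*√(97*195 - 16756) = 9*√(18915 - 16756) = 9*√2159 ≈ 418.19)
(32060 + h) + d = (32060 + 9*√2159) + 7942 = 40002 + 9*√2159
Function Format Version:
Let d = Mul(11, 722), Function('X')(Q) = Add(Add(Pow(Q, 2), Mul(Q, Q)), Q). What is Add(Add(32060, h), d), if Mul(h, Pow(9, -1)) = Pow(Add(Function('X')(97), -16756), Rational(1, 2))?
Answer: Add(40002, Mul(9, Pow(2159, Rational(1, 2)))) ≈ 40420.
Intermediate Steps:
Function('X')(Q) = Add(Q, Mul(2, Pow(Q, 2))) (Function('X')(Q) = Add(Add(Pow(Q, 2), Pow(Q, 2)), Q) = Add(Mul(2, Pow(Q, 2)), Q) = Add(Q, Mul(2, Pow(Q, 2))))
d = 7942
h = Mul(9, Pow(2159, Rational(1, 2))) (h = Mul(9, Pow(Add(Mul(97, Add(1, Mul(2, 97))), -16756), Rational(1, 2))) = Mul(9, Pow(Add(Mul(97, Add(1, 194)), -16756), Rational(1, 2))) = Mul(9, Pow(Add(Mul(97, 195), -16756), Rational(1, 2))) = Mul(9, Pow(Add(18915, -16756), Rational(1, 2))) = Mul(9, Pow(2159, Rational(1, 2))) ≈ 418.19)
Add(Add(32060, h), d) = Add(Add(32060, Mul(9, Pow(2159, Rational(1, 2)))), 7942) = Add(40002, Mul(9, Pow(2159, Rational(1, 2))))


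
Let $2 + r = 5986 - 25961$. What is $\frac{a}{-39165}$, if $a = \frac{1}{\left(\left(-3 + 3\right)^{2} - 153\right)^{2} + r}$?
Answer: $- \frac{1}{134414280} \approx -7.4397 \cdot 10^{-9}$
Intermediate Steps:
$r = -19977$ ($r = -2 + \left(5986 - 25961\right) = -2 - 19975 = -19977$)
$a = \frac{1}{3432}$ ($a = \frac{1}{\left(\left(-3 + 3\right)^{2} - 153\right)^{2} - 19977} = \frac{1}{\left(0^{2} - 153\right)^{2} - 19977} = \frac{1}{\left(0 - 153\right)^{2} - 19977} = \frac{1}{\left(-153\right)^{2} - 19977} = \frac{1}{23409 - 19977} = \frac{1}{3432} \approx 0.00029138$)
$\frac{a}{-39165} = \frac{1}{3432 \left(-39165\right)} = \frac{1}{3432} \left(- \frac{1}{39165}\right) = - \frac{1}{134414280}$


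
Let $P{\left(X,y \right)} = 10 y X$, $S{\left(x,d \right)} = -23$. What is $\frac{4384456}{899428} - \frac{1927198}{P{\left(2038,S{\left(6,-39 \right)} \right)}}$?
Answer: $\frac{473568218523}{52699735090} \approx 8.9862$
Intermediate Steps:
$P{\left(X,y \right)} = 10 X y$
$\frac{4384456}{899428} - \frac{1927198}{P{\left(2038,S{\left(6,-39 \right)} \right)}} = \frac{4384456}{899428} - \frac{1927198}{10 \cdot 2038 \left(-23\right)} = 4384456 \cdot \frac{1}{899428} - \frac{1927198}{-468740} = \frac{1096114}{224857} - - \frac{963599}{234370} = \frac{1096114}{224857} + \frac{963599}{234370} = \frac{473568218523}{52699735090}$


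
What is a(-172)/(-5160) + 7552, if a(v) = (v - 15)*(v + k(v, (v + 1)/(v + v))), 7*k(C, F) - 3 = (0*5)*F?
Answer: 272553653/36120 ≈ 7545.8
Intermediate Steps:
k(C, F) = 3/7 (k(C, F) = 3/7 + ((0*5)*F)/7 = 3/7 + (0*F)/7 = 3/7 + (⅐)*0 = 3/7 + 0 = 3/7)
a(v) = (-15 + v)*(3/7 + v) (a(v) = (v - 15)*(v + 3/7) = (-15 + v)*(3/7 + v))
a(-172)/(-5160) + 7552 = (-45/7 + (-172)² - 102/7*(-172))/(-5160) + 7552 = (-45/7 + 29584 + 17544/7)*(-1/5160) + 7552 = (224587/7)*(-1/5160) + 7552 = -224587/36120 + 7552 = 272553653/36120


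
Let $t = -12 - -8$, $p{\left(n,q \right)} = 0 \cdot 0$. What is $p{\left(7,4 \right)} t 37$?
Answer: $0$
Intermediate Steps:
$p{\left(n,q \right)} = 0$
$t = -4$ ($t = -12 + 8 = -4$)
$p{\left(7,4 \right)} t 37 = 0 \left(-4\right) 37 = 0 \cdot 37 = 0$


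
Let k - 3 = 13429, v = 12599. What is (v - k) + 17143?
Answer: 16310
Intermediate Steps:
k = 13432 (k = 3 + 13429 = 13432)
(v - k) + 17143 = (12599 - 1*13432) + 17143 = (12599 - 13432) + 17143 = -833 + 17143 = 16310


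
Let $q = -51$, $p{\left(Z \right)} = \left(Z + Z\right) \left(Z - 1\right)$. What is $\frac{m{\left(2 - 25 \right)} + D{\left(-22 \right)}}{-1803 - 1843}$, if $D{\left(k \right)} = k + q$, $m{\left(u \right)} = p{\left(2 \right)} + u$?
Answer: $\frac{46}{1823} \approx 0.025233$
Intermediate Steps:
$p{\left(Z \right)} = 2 Z \left(-1 + Z\right)$
$m{\left(u \right)} = 4 + u$ ($m{\left(u \right)} = 2 \cdot 2 \left(-1 + 2\right) + u = 2 \cdot 2 \cdot 1 + u = 4 + u$)
$D{\left(k \right)} = -51 + k$ ($D{\left(k \right)} = k - 51 = -51 + k$)
$\frac{m{\left(2 - 25 \right)} + D{\left(-22 \right)}}{-1803 - 1843} = \frac{\left(4 + \left(2 - 25\right)\right) - 73}{-1803 - 1843} = \frac{\left(4 + \left(2 - 25\right)\right) - 73}{-3646} = \left(\left(4 - 23\right) - 73\right) \left(- \frac{1}{3646}\right) = \left(-19 - 73\right) \left(- \frac{1}{3646}\right) = \left(-92\right) \left(- \frac{1}{3646}\right) = \frac{46}{1823}$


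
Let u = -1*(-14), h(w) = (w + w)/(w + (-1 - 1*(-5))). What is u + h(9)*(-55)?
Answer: -808/13 ≈ -62.154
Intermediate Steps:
h(w) = 2*w/(4 + w) (h(w) = (2*w)/(w + (-1 + 5)) = (2*w)/(w + 4) = (2*w)/(4 + w) = 2*w/(4 + w))
u = 14
u + h(9)*(-55) = 14 + (2*9/(4 + 9))*(-55) = 14 + (2*9/13)*(-55) = 14 + (2*9*(1/13))*(-55) = 14 + (18/13)*(-55) = 14 - 990/13 = -808/13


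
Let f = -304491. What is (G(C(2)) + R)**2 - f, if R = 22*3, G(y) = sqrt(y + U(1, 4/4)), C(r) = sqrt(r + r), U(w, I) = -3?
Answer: 308846 + 132*I ≈ 3.0885e+5 + 132.0*I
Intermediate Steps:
C(r) = sqrt(2)*sqrt(r) (C(r) = sqrt(2*r) = sqrt(2)*sqrt(r))
G(y) = sqrt(-3 + y) (G(y) = sqrt(y - 3) = sqrt(-3 + y))
R = 66
(G(C(2)) + R)**2 - f = (sqrt(-3 + sqrt(2)*sqrt(2)) + 66)**2 - 1*(-304491) = (sqrt(-3 + 2) + 66)**2 + 304491 = (sqrt(-1) + 66)**2 + 304491 = (I + 66)**2 + 304491 = (66 + I)**2 + 304491 = 304491 + (66 + I)**2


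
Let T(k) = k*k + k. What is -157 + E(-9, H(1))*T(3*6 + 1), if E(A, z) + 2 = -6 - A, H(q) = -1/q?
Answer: 223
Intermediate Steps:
T(k) = k + k² (T(k) = k² + k = k + k²)
E(A, z) = -8 - A (E(A, z) = -2 + (-6 - A) = -8 - A)
-157 + E(-9, H(1))*T(3*6 + 1) = -157 + (-8 - 1*(-9))*((3*6 + 1)*(1 + (3*6 + 1))) = -157 + (-8 + 9)*((18 + 1)*(1 + (18 + 1))) = -157 + 1*(19*(1 + 19)) = -157 + 1*(19*20) = -157 + 1*380 = -157 + 380 = 223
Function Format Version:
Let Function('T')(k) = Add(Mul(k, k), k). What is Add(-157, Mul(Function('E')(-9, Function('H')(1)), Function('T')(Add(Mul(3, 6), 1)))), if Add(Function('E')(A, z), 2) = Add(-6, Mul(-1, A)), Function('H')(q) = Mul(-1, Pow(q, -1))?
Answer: 223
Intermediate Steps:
Function('T')(k) = Add(k, Pow(k, 2)) (Function('T')(k) = Add(Pow(k, 2), k) = Add(k, Pow(k, 2)))
Function('E')(A, z) = Add(-8, Mul(-1, A)) (Function('E')(A, z) = Add(-2, Add(-6, Mul(-1, A))) = Add(-8, Mul(-1, A)))
Add(-157, Mul(Function('E')(-9, Function('H')(1)), Function('T')(Add(Mul(3, 6), 1)))) = Add(-157, Mul(Add(-8, Mul(-1, -9)), Mul(Add(Mul(3, 6), 1), Add(1, Add(Mul(3, 6), 1))))) = Add(-157, Mul(Add(-8, 9), Mul(Add(18, 1), Add(1, Add(18, 1))))) = Add(-157, Mul(1, Mul(19, Add(1, 19)))) = Add(-157, Mul(1, Mul(19, 20))) = Add(-157, Mul(1, 380)) = Add(-157, 380) = 223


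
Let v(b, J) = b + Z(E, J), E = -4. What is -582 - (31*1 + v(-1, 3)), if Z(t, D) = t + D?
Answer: -611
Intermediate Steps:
Z(t, D) = D + t
v(b, J) = -4 + J + b (v(b, J) = b + (J - 4) = b + (-4 + J) = -4 + J + b)
-582 - (31*1 + v(-1, 3)) = -582 - (31*1 + (-4 + 3 - 1)) = -582 - (31 - 2) = -582 - 1*29 = -582 - 29 = -611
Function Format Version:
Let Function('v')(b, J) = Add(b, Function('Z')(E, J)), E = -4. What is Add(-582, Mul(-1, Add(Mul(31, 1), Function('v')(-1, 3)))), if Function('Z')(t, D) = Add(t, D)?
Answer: -611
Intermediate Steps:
Function('Z')(t, D) = Add(D, t)
Function('v')(b, J) = Add(-4, J, b) (Function('v')(b, J) = Add(b, Add(J, -4)) = Add(b, Add(-4, J)) = Add(-4, J, b))
Add(-582, Mul(-1, Add(Mul(31, 1), Function('v')(-1, 3)))) = Add(-582, Mul(-1, Add(Mul(31, 1), Add(-4, 3, -1)))) = Add(-582, Mul(-1, Add(31, -2))) = Add(-582, Mul(-1, 29)) = Add(-582, -29) = -611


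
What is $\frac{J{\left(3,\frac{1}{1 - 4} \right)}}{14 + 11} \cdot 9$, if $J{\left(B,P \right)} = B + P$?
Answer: $\frac{24}{25} \approx 0.96$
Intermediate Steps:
$\frac{J{\left(3,\frac{1}{1 - 4} \right)}}{14 + 11} \cdot 9 = \frac{3 + \frac{1}{1 - 4}}{14 + 11} \cdot 9 = \frac{3 + \frac{1}{-3}}{25} \cdot 9 = \frac{3 - \frac{1}{3}}{25} \cdot 9 = \frac{1}{25} \cdot \frac{8}{3} \cdot 9 = \frac{8}{75} \cdot 9 = \frac{24}{25}$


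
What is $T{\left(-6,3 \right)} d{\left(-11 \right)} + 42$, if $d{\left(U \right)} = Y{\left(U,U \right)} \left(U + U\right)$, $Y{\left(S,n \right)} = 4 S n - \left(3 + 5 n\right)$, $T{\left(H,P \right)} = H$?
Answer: $70794$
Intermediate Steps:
$Y{\left(S,n \right)} = -3 - 5 n + 4 S n$ ($Y{\left(S,n \right)} = 4 S n - \left(3 + 5 n\right) = -3 - 5 n + 4 S n$)
$d{\left(U \right)} = 2 U \left(-3 - 5 U + 4 U^{2}\right)$ ($d{\left(U \right)} = \left(-3 - 5 U + 4 U U\right) \left(U + U\right) = \left(-3 - 5 U + 4 U^{2}\right) 2 U = 2 U \left(-3 - 5 U + 4 U^{2}\right)$)
$T{\left(-6,3 \right)} d{\left(-11 \right)} + 42 = - 6 \cdot 2 \left(-11\right) \left(-3 - -55 + 4 \left(-11\right)^{2}\right) + 42 = - 6 \cdot 2 \left(-11\right) \left(-3 + 55 + 4 \cdot 121\right) + 42 = - 6 \cdot 2 \left(-11\right) \left(-3 + 55 + 484\right) + 42 = - 6 \cdot 2 \left(-11\right) 536 + 42 = \left(-6\right) \left(-11792\right) + 42 = 70752 + 42 = 70794$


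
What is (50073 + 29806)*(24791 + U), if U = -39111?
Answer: -1143867280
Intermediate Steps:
(50073 + 29806)*(24791 + U) = (50073 + 29806)*(24791 - 39111) = 79879*(-14320) = -1143867280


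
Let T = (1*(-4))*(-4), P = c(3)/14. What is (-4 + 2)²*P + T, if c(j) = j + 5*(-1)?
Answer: 108/7 ≈ 15.429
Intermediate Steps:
c(j) = -5 + j (c(j) = j - 5 = -5 + j)
P = -⅐ (P = (-5 + 3)/14 = -2*1/14 = -⅐ ≈ -0.14286)
T = 16 (T = -4*(-4) = 16)
(-4 + 2)²*P + T = (-4 + 2)²*(-⅐) + 16 = (-2)²*(-⅐) + 16 = 4*(-⅐) + 16 = -4/7 + 16 = 108/7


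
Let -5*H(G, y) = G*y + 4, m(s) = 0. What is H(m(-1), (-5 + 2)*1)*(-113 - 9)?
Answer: 488/5 ≈ 97.600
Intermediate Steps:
H(G, y) = -⅘ - G*y/5 (H(G, y) = -(G*y + 4)/5 = -(4 + G*y)/5 = -⅘ - G*y/5)
H(m(-1), (-5 + 2)*1)*(-113 - 9) = (-⅘ - ⅕*0*(-5 + 2)*1)*(-113 - 9) = (-⅘ - ⅕*0*(-3*1))*(-122) = (-⅘ - ⅕*0*(-3))*(-122) = (-⅘ + 0)*(-122) = -⅘*(-122) = 488/5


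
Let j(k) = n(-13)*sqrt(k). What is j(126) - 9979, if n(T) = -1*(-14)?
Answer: -9979 + 42*sqrt(14) ≈ -9821.8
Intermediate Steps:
n(T) = 14
j(k) = 14*sqrt(k)
j(126) - 9979 = 14*sqrt(126) - 9979 = 14*(3*sqrt(14)) - 9979 = 42*sqrt(14) - 9979 = -9979 + 42*sqrt(14)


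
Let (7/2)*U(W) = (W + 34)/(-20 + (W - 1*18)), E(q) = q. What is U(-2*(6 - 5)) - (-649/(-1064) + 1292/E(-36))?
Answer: 1678211/47880 ≈ 35.050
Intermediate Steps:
U(W) = 2*(34 + W)/(7*(-38 + W)) (U(W) = 2*((W + 34)/(-20 + (W - 1*18)))/7 = 2*((34 + W)/(-20 + (W - 18)))/7 = 2*((34 + W)/(-20 + (-18 + W)))/7 = 2*((34 + W)/(-38 + W))/7 = 2*(34 + W)/(7*(-38 + W)))
U(-2*(6 - 5)) - (-649/(-1064) + 1292/E(-36)) = 2*(34 - 2*(6 - 5))/(7*(-38 - 2*(6 - 5))) - (-649/(-1064) + 1292/(-36)) = 2*(34 - 2*1)/(7*(-38 - 2*1)) - (-649*(-1/1064) + 1292*(-1/36)) = 2*(34 - 2)/(7*(-38 - 2)) - (649/1064 - 323/9) = (2/7)*32/(-40) - 1*(-337831/9576) = (2/7)*(-1/40)*32 + 337831/9576 = -8/35 + 337831/9576 = 1678211/47880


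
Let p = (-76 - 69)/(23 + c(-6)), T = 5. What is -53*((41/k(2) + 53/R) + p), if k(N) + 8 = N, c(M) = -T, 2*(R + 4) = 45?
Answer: 212212/333 ≈ 637.27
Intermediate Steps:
R = 37/2 (R = -4 + (½)*45 = -4 + 45/2 = 37/2 ≈ 18.500)
c(M) = -5 (c(M) = -1*5 = -5)
k(N) = -8 + N
p = -145/18 (p = (-76 - 69)/(23 - 5) = -145/18 ≈ -8.0556)
-53*((41/k(2) + 53/R) + p) = -53*((41/(-8 + 2) + 53/(37/2)) - 145/18) = -53*((41/(-6) + 53*(2/37)) - 145/18) = -53*((41*(-⅙) + 106/37) - 145/18) = -53*((-41/6 + 106/37) - 145/18) = -53*(-881/222 - 145/18) = -53*(-4004/333) = 212212/333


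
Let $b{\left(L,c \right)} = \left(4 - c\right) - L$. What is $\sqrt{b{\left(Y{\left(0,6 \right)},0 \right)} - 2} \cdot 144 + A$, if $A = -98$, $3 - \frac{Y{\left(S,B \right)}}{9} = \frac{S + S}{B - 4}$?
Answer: $-98 + 720 i \approx -98.0 + 720.0 i$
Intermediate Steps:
$Y{\left(S,B \right)} = 27 - \frac{18 S}{-4 + B}$ ($Y{\left(S,B \right)} = 27 - 9 \frac{S + S}{B - 4} = 27 - 9 \frac{2 S}{-4 + B} = 27 - \frac{18 S}{-4 + B}$)
$b{\left(L,c \right)} = 4 - L - c$
$\sqrt{b{\left(Y{\left(0,6 \right)},0 \right)} - 2} \cdot 144 + A = \sqrt{\left(4 - \frac{9 \left(-12 - 0 + 3 \cdot 6\right)}{-4 + 6} - 0\right) - 2} \cdot 144 - 98 = \sqrt{\left(4 - \frac{9 \left(-12 + 0 + 18\right)}{2} + 0\right) - 2} \cdot 144 - 98 = \sqrt{\left(4 - 9 \cdot \frac{1}{2} \cdot 6 + 0\right) - 2} \cdot 144 - 98 = \sqrt{\left(4 - 27 + 0\right) - 2} \cdot 144 - 98 = \sqrt{-23 - 2} \cdot 144 - 98 = \sqrt{-25} \cdot 144 - 98 = 5 i 144 - 98 = 720 i - 98 = -98 + 720 i$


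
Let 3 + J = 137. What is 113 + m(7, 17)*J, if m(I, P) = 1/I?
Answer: 925/7 ≈ 132.14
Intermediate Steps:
J = 134 (J = -3 + 137 = 134)
113 + m(7, 17)*J = 113 + 134/7 = 925/7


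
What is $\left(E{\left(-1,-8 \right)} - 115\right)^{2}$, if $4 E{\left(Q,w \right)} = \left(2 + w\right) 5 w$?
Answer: $3025$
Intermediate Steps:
$E{\left(Q,w \right)} = \frac{5 w \left(2 + w\right)}{4}$ ($E{\left(Q,w \right)} = \frac{\left(2 + w\right) 5 w}{4} = \frac{5 w \left(2 + w\right)}{4}$)
$\left(E{\left(-1,-8 \right)} - 115\right)^{2} = \left(\frac{5}{4} \left(-8\right) \left(2 - 8\right) - 115\right)^{2} = \left(\frac{5}{4} \left(-8\right) \left(-6\right) - 115\right)^{2} = \left(60 - 115\right)^{2} = \left(-55\right)^{2} = 3025$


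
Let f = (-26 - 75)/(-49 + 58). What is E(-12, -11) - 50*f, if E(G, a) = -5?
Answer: 5005/9 ≈ 556.11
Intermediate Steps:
f = -101/9 ≈ -11.222
E(-12, -11) - 50*f = -5 - 50*(-101/9) = -5 + 5050/9 = 5005/9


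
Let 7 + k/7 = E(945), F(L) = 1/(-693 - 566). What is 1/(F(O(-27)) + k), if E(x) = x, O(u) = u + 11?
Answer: 1259/8266593 ≈ 0.00015230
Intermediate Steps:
O(u) = 11 + u
F(L) = -1/1259 (F(L) = 1/(-1259) = -1/1259)
k = 6566 (k = -49 + 7*945 = -49 + 6615 = 6566)
1/(F(O(-27)) + k) = 1/(-1/1259 + 6566) = 1/(8266593/1259) = 1259/8266593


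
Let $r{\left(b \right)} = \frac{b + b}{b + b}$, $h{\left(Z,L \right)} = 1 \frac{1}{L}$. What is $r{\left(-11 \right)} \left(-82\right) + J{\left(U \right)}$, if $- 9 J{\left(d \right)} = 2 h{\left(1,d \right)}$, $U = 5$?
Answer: $- \frac{3692}{45} \approx -82.044$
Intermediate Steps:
$h{\left(Z,L \right)} = \frac{1}{L}$
$r{\left(b \right)} = 1$ ($r{\left(b \right)} = \frac{2 b}{2 b} = 2 b \frac{1}{2 b} = 1$)
$J{\left(d \right)} = - \frac{2}{9 d}$ ($J{\left(d \right)} = - \frac{2 \frac{1}{d}}{9} = - \frac{2}{9 d}$)
$r{\left(-11 \right)} \left(-82\right) + J{\left(U \right)} = 1 \left(-82\right) - \frac{2}{9 \cdot 5} = -82 - \frac{2}{45} = - \frac{3692}{45}$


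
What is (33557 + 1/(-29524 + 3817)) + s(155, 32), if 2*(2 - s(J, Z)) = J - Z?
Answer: 1722240463/51414 ≈ 33498.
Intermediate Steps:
s(J, Z) = 2 + Z/2 - J/2 (s(J, Z) = 2 - (J - Z)/2 = 2 + (Z/2 - J/2) = 2 + Z/2 - J/2)
(33557 + 1/(-29524 + 3817)) + s(155, 32) = (33557 + 1/(-29524 + 3817)) + (2 + (1/2)*32 - 1/2*155) = (33557 + 1/(-25707)) + (2 + 16 - 155/2) = (33557 - 1/25707) - 119/2 = 862649798/25707 - 119/2 = 1722240463/51414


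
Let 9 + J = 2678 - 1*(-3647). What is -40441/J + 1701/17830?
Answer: -355159757/56307140 ≈ -6.3075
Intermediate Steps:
J = 6316 (J = -9 + (2678 - 1*(-3647)) = -9 + (2678 + 3647) = -9 + 6325 = 6316)
-40441/J + 1701/17830 = -40441/6316 + 1701/17830 = -355159757/56307140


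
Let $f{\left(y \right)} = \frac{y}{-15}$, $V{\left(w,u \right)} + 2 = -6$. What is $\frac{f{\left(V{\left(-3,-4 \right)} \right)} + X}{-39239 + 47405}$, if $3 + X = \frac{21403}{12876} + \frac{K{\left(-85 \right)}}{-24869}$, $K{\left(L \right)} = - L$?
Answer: $- \frac{143712549}{1452700750280} \approx -9.8928 \cdot 10^{-5}$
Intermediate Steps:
$V{\left(w,u \right)} = -8$ ($V{\left(w,u \right)} = -2 - 6 = -8$)
$f{\left(y \right)} = - \frac{y}{15}$
$X = - \frac{429462985}{320213244}$ ($X = -3 + \left(\frac{21403}{12876} + \frac{\left(-1\right) \left(-85\right)}{-24869}\right) = -3 + \left(21403 \cdot \frac{1}{12876} + 85 \left(- \frac{1}{24869}\right)\right) = -3 + \left(\frac{21403}{12876} - \frac{85}{24869}\right) = -3 + \frac{531176747}{320213244} = - \frac{429462985}{320213244} \approx -1.3412$)
$\frac{f{\left(V{\left(-3,-4 \right)} \right)} + X}{-39239 + 47405} = \frac{\left(- \frac{1}{15}\right) \left(-8\right) - \frac{429462985}{320213244}}{-39239 + 47405} = \frac{\frac{8}{15} - \frac{429462985}{320213244}}{8166} = \left(- \frac{431137647}{533688740}\right) \frac{1}{8166} = - \frac{143712549}{1452700750280}$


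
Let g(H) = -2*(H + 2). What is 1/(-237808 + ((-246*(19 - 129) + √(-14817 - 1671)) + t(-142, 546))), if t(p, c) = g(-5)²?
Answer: -26339/5549945429 - 3*I*√458/22199781716 ≈ -4.7458e-6 - 2.892e-9*I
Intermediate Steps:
g(H) = -4 - 2*H (g(H) = -2*(2 + H) = -4 - 2*H)
t(p, c) = 36 (t(p, c) = (-4 - 2*(-5))² = (-4 + 10)² = 6² = 36)
1/(-237808 + ((-246*(19 - 129) + √(-14817 - 1671)) + t(-142, 546))) = 1/(-237808 + ((-246*(19 - 129) + √(-14817 - 1671)) + 36)) = 1/(-237808 + ((-246*(-110) + √(-16488)) + 36)) = 1/(-237808 + ((27060 + 6*I*√458) + 36)) = 1/(-237808 + (27096 + 6*I*√458)) = 1/(-210712 + 6*I*√458)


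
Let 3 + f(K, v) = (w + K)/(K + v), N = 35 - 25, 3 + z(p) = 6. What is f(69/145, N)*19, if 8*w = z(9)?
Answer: -96273/1736 ≈ -55.457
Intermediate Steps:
z(p) = 3 (z(p) = -3 + 6 = 3)
w = 3/8 (w = (1/8)*3 = 3/8 ≈ 0.37500)
N = 10
f(K, v) = -3 + (3/8 + K)/(K + v)
f(69/145, N)*19 = ((3/8 - 3*10 - 138/145)/(69/145 + 10))*19 = ((3/8 - 30 - 138/145)/(69*(1/145) + 10))*19 = ((3/8 - 30 - 2*69/145)/(69/145 + 10))*19 = ((3/8 - 30 - 138/145)/(1519/145))*19 = ((145/1519)*(-35469/1160))*19 = -5067/1736*19 = -96273/1736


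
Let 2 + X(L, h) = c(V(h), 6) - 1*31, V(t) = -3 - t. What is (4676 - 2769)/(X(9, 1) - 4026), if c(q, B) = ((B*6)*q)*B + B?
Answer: -1907/4917 ≈ -0.38784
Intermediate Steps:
c(q, B) = B + 6*q*B² (c(q, B) = ((6*B)*q)*B + B = (6*B*q)*B + B = 6*q*B² + B = B + 6*q*B²)
X(L, h) = -675 - 216*h (X(L, h) = -2 + (6*(1 + 6*6*(-3 - h)) - 1*31) = -2 + (6*(1 + (-108 - 36*h)) - 31) = -2 + (6*(-107 - 36*h) - 31) = -2 + ((-642 - 216*h) - 31) = -2 + (-673 - 216*h) = -675 - 216*h)
(4676 - 2769)/(X(9, 1) - 4026) = (4676 - 2769)/((-675 - 216*1) - 4026) = 1907/((-675 - 216) - 4026) = 1907/(-891 - 4026) = 1907/(-4917) = 1907*(-1/4917) = -1907/4917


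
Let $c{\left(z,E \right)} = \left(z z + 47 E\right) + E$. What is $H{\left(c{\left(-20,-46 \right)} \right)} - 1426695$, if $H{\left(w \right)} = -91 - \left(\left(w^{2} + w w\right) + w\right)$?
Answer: $-7962706$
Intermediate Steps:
$c{\left(z,E \right)} = z^{2} + 48 E$ ($c{\left(z,E \right)} = \left(z^{2} + 47 E\right) + E = z^{2} + 48 E$)
$H{\left(w \right)} = -91 - w - 2 w^{2}$ ($H{\left(w \right)} = -91 - \left(\left(w^{2} + w^{2}\right) + w\right) = -91 - \left(2 w^{2} + w\right) = -91 - \left(w + 2 w^{2}\right) = -91 - w - 2 w^{2}$)
$H{\left(c{\left(-20,-46 \right)} \right)} - 1426695 = \left(-91 - \left(\left(-20\right)^{2} + 48 \left(-46\right)\right) - 2 \left(\left(-20\right)^{2} + 48 \left(-46\right)\right)^{2}\right) - 1426695 = \left(-91 - \left(400 - 2208\right) - 2 \left(400 - 2208\right)^{2}\right) - 1426695 = \left(-91 - -1808 - 2 \left(-1808\right)^{2}\right) - 1426695 = \left(-91 + 1808 - 6537728\right) - 1426695 = -6536011 - 1426695 = -7962706$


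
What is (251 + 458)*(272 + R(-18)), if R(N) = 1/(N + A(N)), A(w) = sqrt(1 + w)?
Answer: 65748406/341 - 709*I*sqrt(17)/341 ≈ 1.9281e+5 - 8.5727*I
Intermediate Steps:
R(N) = 1/(N + sqrt(1 + N))
(251 + 458)*(272 + R(-18)) = (251 + 458)*(272 + 1/(-18 + sqrt(1 - 18))) = 709*(272 + 1/(-18 + sqrt(-17))) = 709*(272 + 1/(-18 + I*sqrt(17))) = 192848 + 709/(-18 + I*sqrt(17))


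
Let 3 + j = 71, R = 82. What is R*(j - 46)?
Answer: 1804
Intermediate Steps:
j = 68 (j = -3 + 71 = 68)
R*(j - 46) = 82*(68 - 46) = 82*22 = 1804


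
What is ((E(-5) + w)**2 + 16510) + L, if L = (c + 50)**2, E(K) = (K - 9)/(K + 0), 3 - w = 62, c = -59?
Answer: 493736/25 ≈ 19749.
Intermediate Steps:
w = -59 (w = 3 - 1*62 = 3 - 62 = -59)
E(K) = (-9 + K)/K
L = 81 (L = (-59 + 50)**2 = (-9)**2 = 81)
((E(-5) + w)**2 + 16510) + L = (((-9 - 5)/(-5) - 59)**2 + 16510) + 81 = ((-1/5*(-14) - 59)**2 + 16510) + 81 = ((14/5 - 59)**2 + 16510) + 81 = ((-281/5)**2 + 16510) + 81 = (78961/25 + 16510) + 81 = 491711/25 + 81 = 493736/25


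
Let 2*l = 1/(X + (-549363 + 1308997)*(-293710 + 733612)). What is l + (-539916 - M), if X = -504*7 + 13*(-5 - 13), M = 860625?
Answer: -936022199898898691/668329024212 ≈ -1.4005e+6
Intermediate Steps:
X = -3762 (X = -3528 + 13*(-18) = -3528 - 234 = -3762)
l = 1/668329024212 (l = 1/(2*(-3762 + (-549363 + 1308997)*(-293710 + 733612))) = 1/(2*(-3762 + 759634*439902)) = 1/(2*(-3762 + 334164515868)) = (1/2)/334164512106 = (1/2)*(1/334164512106) = 1/668329024212 ≈ 1.4963e-12)
l + (-539916 - M) = 1/668329024212 + (-539916 - 1*860625) = 1/668329024212 + (-539916 - 860625) = 1/668329024212 - 1400541 = -936022199898898691/668329024212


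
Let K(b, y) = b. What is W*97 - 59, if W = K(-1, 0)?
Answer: -156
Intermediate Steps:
W = -1
W*97 - 59 = -1*97 - 59 = -97 - 59 = -156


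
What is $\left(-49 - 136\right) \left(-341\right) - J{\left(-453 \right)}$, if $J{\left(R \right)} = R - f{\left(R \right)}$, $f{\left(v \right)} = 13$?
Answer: $63551$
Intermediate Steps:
$J{\left(R \right)} = -13 + R$ ($J{\left(R \right)} = R - 13 = -13 + R$)
$\left(-49 - 136\right) \left(-341\right) - J{\left(-453 \right)} = \left(-49 - 136\right) \left(-341\right) - \left(-13 - 453\right) = \left(-185\right) \left(-341\right) - -466 = 63085 + 466 = 63551$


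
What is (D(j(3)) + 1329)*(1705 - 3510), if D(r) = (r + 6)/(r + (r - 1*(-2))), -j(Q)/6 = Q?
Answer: -40791195/17 ≈ -2.3995e+6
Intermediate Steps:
j(Q) = -6*Q
D(r) = (6 + r)/(2 + 2*r) (D(r) = (6 + r)/(r + (r + 2)) = (6 + r)/(r + (2 + r)) = (6 + r)/(2 + 2*r))
(D(j(3)) + 1329)*(1705 - 3510) = ((6 - 6*3)/(2*(1 - 6*3)) + 1329)*(1705 - 3510) = ((6 - 18)/(2*(1 - 18)) + 1329)*(-1805) = ((½)*(-12)/(-17) + 1329)*(-1805) = ((½)*(-1/17)*(-12) + 1329)*(-1805) = (6/17 + 1329)*(-1805) = (22599/17)*(-1805) = -40791195/17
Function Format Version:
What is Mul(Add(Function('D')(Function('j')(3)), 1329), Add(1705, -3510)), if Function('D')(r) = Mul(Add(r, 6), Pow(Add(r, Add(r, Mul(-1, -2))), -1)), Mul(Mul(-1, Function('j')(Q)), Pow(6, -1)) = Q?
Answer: Rational(-40791195, 17) ≈ -2.3995e+6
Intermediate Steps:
Function('j')(Q) = Mul(-6, Q)
Function('D')(r) = Mul(Pow(Add(2, Mul(2, r)), -1), Add(6, r)) (Function('D')(r) = Mul(Add(6, r), Pow(Add(r, Add(r, 2)), -1)) = Mul(Add(6, r), Pow(Add(r, Add(2, r)), -1)) = Mul(Add(6, r), Pow(Add(2, Mul(2, r)), -1)) = Mul(Pow(Add(2, Mul(2, r)), -1), Add(6, r)))
Mul(Add(Function('D')(Function('j')(3)), 1329), Add(1705, -3510)) = Mul(Add(Mul(Rational(1, 2), Pow(Add(1, Mul(-6, 3)), -1), Add(6, Mul(-6, 3))), 1329), Add(1705, -3510)) = Mul(Add(Mul(Rational(1, 2), Pow(Add(1, -18), -1), Add(6, -18)), 1329), -1805) = Mul(Add(Mul(Rational(1, 2), Pow(-17, -1), -12), 1329), -1805) = Mul(Add(Mul(Rational(1, 2), Rational(-1, 17), -12), 1329), -1805) = Mul(Add(Rational(6, 17), 1329), -1805) = Mul(Rational(22599, 17), -1805) = Rational(-40791195, 17)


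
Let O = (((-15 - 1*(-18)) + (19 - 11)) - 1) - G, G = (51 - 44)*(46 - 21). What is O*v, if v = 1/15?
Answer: -11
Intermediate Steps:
G = 175 (G = 7*25 = 175)
v = 1/15 ≈ 0.066667
O = -165 (O = (((-15 - 1*(-18)) + (19 - 11)) - 1) - 1*175 = (((-15 + 18) + 8) - 1) - 175 = ((3 + 8) - 1) - 175 = (11 - 1) - 175 = 10 - 175 = -165)
O*v = -165*1/15 = -11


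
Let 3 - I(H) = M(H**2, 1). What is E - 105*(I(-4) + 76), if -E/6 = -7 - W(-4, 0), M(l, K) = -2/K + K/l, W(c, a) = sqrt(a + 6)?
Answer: -135303/16 + 6*sqrt(6) ≈ -8441.7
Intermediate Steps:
W(c, a) = sqrt(6 + a)
I(H) = 5 - 1/H**2 (I(H) = 3 - (-2/1 + 1/H**2) = 3 - (-2*1 + 1/H**2) = 3 - (-2 + H**(-2)) = 3 + (2 - 1/H**2) = 5 - 1/H**2)
E = 42 + 6*sqrt(6) (E = -6*(-7 - sqrt(6 + 0)) = -6*(-7 - sqrt(6)) = 42 + 6*sqrt(6) ≈ 56.697)
E - 105*(I(-4) + 76) = (42 + 6*sqrt(6)) - 105*((5 - 1/(-4)**2) + 76) = (42 + 6*sqrt(6)) - 105*((5 - 1*1/16) + 76) = (42 + 6*sqrt(6)) - 105*((5 - 1/16) + 76) = (42 + 6*sqrt(6)) - 105*(79/16 + 76) = (42 + 6*sqrt(6)) - 105*1295/16 = (42 + 6*sqrt(6)) - 135975/16 = -135303/16 + 6*sqrt(6)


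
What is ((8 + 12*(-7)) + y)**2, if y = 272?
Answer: 38416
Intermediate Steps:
((8 + 12*(-7)) + y)**2 = ((8 + 12*(-7)) + 272)**2 = ((8 - 84) + 272)**2 = (-76 + 272)**2 = 196**2 = 38416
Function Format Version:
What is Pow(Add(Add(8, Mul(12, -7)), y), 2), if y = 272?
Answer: 38416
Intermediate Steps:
Pow(Add(Add(8, Mul(12, -7)), y), 2) = Pow(Add(Add(8, Mul(12, -7)), 272), 2) = Pow(Add(Add(8, -84), 272), 2) = Pow(Add(-76, 272), 2) = Pow(196, 2) = 38416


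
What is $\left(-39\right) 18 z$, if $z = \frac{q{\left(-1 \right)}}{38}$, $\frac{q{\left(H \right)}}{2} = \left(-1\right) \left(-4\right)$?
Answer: $- \frac{2808}{19} \approx -147.79$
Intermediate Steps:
$q{\left(H \right)} = 8$ ($q{\left(H \right)} = 2 \left(\left(-1\right) \left(-4\right)\right) = 2 \cdot 4 = 8$)
$z = \frac{4}{19}$ ($z = \frac{8}{38} = 8 \cdot \frac{1}{38} = \frac{4}{19} \approx 0.21053$)
$\left(-39\right) 18 z = \left(-39\right) 18 \cdot \frac{4}{19} = \left(-702\right) \frac{4}{19} = - \frac{2808}{19}$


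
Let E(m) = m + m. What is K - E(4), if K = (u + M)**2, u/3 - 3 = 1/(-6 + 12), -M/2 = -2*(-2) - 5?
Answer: 497/4 ≈ 124.25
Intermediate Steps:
E(m) = 2*m
M = 2 (M = -2*(-2*(-2) - 5) = -2*(4 - 5) = -2*(-1) = 2)
u = 19/2 (u = 9 + 3/(-6 + 12) = 9 + 3/6 = 9 + 3*(1/6) = 9 + 1/2 = 19/2 ≈ 9.5000)
K = 529/4 (K = (19/2 + 2)**2 = (23/2)**2 = 529/4 ≈ 132.25)
K - E(4) = 529/4 - 2*4 = 529/4 - 1*8 = 529/4 - 8 = 497/4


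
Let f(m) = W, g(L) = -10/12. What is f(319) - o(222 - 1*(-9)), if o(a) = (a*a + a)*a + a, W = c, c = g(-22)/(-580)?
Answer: -8616468167/696 ≈ -1.2380e+7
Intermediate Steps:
g(L) = -5/6 (g(L) = -10*1/12 = -5/6)
c = 1/696 (c = -5/6/(-580) = -5/6*(-1/580) = 1/696 ≈ 0.0014368)
W = 1/696 ≈ 0.0014368
f(m) = 1/696
o(a) = a + a*(a + a**2) (o(a) = (a**2 + a)*a + a = (a + a**2)*a + a = a*(a + a**2) + a = a + a*(a + a**2))
f(319) - o(222 - 1*(-9)) = 1/696 - (222 - 1*(-9))*(1 + (222 - 1*(-9)) + (222 - 1*(-9))**2) = 1/696 - (222 + 9)*(1 + (222 + 9) + (222 + 9)**2) = 1/696 - 231*(1 + 231 + 231**2) = 1/696 - 231*(1 + 231 + 53361) = 1/696 - 231*53593 = 1/696 - 1*12379983 = 1/696 - 12379983 = -8616468167/696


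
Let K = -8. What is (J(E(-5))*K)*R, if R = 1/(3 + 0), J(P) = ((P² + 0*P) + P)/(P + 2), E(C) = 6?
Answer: -14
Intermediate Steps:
J(P) = (P + P²)/(2 + P) (J(P) = ((P² + 0) + P)/(2 + P) = (P² + P)/(2 + P) = (P + P²)/(2 + P))
R = ⅓ (R = 1/3 = ⅓ ≈ 0.33333)
(J(E(-5))*K)*R = ((6*(1 + 6)/(2 + 6))*(-8))*(⅓) = ((6*7/8)*(-8))*(⅓) = ((6*(⅛)*7)*(-8))*(⅓) = ((21/4)*(-8))*(⅓) = -42*⅓ = -14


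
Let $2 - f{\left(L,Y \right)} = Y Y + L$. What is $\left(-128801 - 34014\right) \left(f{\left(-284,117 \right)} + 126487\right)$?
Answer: $-18411771460$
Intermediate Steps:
$f{\left(L,Y \right)} = 2 - L - Y^{2}$ ($f{\left(L,Y \right)} = 2 - \left(Y Y + L\right) = 2 - \left(Y^{2} + L\right) = 2 - \left(L + Y^{2}\right) = 2 - L - Y^{2}$)
$\left(-128801 - 34014\right) \left(f{\left(-284,117 \right)} + 126487\right) = \left(-128801 - 34014\right) \left(\left(2 - -284 - 117^{2}\right) + 126487\right) = - 162815 \left(\left(2 + 284 - 13689\right) + 126487\right) = - 162815 \left(-13403 + 126487\right) = \left(-162815\right) 113084 = -18411771460$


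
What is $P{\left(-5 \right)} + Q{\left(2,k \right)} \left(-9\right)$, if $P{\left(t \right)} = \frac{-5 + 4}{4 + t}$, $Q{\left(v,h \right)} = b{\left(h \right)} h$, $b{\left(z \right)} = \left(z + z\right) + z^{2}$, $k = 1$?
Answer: $-26$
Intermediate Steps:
$b{\left(z \right)} = z^{2} + 2 z$ ($b{\left(z \right)} = 2 z + z^{2} = z^{2} + 2 z$)
$Q{\left(v,h \right)} = h^{2} \left(2 + h\right)$ ($Q{\left(v,h \right)} = h \left(2 + h\right) h = h^{2} \left(2 + h\right)$)
$P{\left(t \right)} = - \frac{1}{4 + t}$
$P{\left(-5 \right)} + Q{\left(2,k \right)} \left(-9\right) = - \frac{1}{4 - 5} + 1^{2} \left(2 + 1\right) \left(-9\right) = - \frac{1}{-1} + 1 \cdot 3 \left(-9\right) = \left(-1\right) \left(-1\right) + 3 \left(-9\right) = 1 - 27 = -26$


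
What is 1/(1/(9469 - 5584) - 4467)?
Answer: -3885/17354294 ≈ -0.00022386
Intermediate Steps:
1/(1/(9469 - 5584) - 4467) = 1/(1/3885 - 4467) = 1/(-17354294/3885) = -3885/17354294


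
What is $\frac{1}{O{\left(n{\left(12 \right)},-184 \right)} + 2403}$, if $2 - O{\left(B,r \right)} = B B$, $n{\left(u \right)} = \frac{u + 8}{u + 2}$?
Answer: $\frac{49}{117745} \approx 0.00041615$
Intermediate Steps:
$n{\left(u \right)} = \frac{8 + u}{2 + u}$
$O{\left(B,r \right)} = 2 - B^{2}$ ($O{\left(B,r \right)} = 2 - B B = 2 - B^{2}$)
$\frac{1}{O{\left(n{\left(12 \right)},-184 \right)} + 2403} = \frac{1}{\left(2 - \left(\frac{8 + 12}{2 + 12}\right)^{2}\right) + 2403} = \frac{1}{\left(2 - \left(\frac{1}{14} \cdot 20\right)^{2}\right) + 2403} = \frac{1}{\left(2 - \left(\frac{10}{7}\right)^{2}\right) + 2403} = \frac{1}{\left(2 - \frac{100}{49}\right) + 2403} = \frac{1}{- \frac{2}{49} + 2403} = \frac{1}{\frac{117745}{49}} = \frac{49}{117745}$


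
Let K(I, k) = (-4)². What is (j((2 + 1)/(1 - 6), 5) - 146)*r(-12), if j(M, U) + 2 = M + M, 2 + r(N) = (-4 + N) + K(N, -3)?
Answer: 1492/5 ≈ 298.40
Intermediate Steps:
K(I, k) = 16
r(N) = 10 + N (r(N) = -2 + ((-4 + N) + 16) = -2 + (12 + N) = 10 + N)
j(M, U) = -2 + 2*M (j(M, U) = -2 + (M + M) = -2 + 2*M)
(j((2 + 1)/(1 - 6), 5) - 146)*r(-12) = ((-2 + 2*((2 + 1)/(1 - 6))) - 146)*(10 - 12) = ((-2 + 2*(3/(-5))) - 146)*(-2) = ((-2 + 2*(3*(-⅕))) - 146)*(-2) = ((-2 + 2*(-⅗)) - 146)*(-2) = ((-2 - 6/5) - 146)*(-2) = (-16/5 - 146)*(-2) = -746/5*(-2) = 1492/5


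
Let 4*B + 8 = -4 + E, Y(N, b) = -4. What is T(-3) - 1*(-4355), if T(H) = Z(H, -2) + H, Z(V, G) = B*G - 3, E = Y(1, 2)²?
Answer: 4347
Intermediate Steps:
E = 16 (E = (-4)² = 16)
B = 1 (B = -2 + (-4 + 16)/4 = -2 + (¼)*12 = -2 + 3 = 1)
Z(V, G) = -3 + G (Z(V, G) = 1*G - 3 = G - 3 = -3 + G)
T(H) = -5 + H (T(H) = (-3 - 2) + H = -5 + H)
T(-3) - 1*(-4355) = (-5 - 3) - 1*(-4355) = -8 + 4355 = 4347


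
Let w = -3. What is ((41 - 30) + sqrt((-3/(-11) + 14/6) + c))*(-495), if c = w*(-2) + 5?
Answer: -5445 - 15*sqrt(14817) ≈ -7270.9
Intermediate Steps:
c = 11 (c = -3*(-2) + 5 = 6 + 5 = 11)
((41 - 30) + sqrt((-3/(-11) + 14/6) + c))*(-495) = ((41 - 30) + sqrt((-3/(-11) + 14/6) + 11))*(-495) = (11 + sqrt((-3*(-1/11) + 14*(1/6)) + 11))*(-495) = (11 + sqrt((3/11 + 7/3) + 11))*(-495) = (11 + sqrt(86/33 + 11))*(-495) = (11 + sqrt(449/33))*(-495) = (11 + sqrt(14817)/33)*(-495) = -5445 - 15*sqrt(14817)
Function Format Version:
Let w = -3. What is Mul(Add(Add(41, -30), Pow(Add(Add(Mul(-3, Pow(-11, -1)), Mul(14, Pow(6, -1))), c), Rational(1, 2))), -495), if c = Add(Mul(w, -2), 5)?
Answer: Add(-5445, Mul(-15, Pow(14817, Rational(1, 2)))) ≈ -7270.9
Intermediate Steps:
c = 11 (c = Add(Mul(-3, -2), 5) = Add(6, 5) = 11)
Mul(Add(Add(41, -30), Pow(Add(Add(Mul(-3, Pow(-11, -1)), Mul(14, Pow(6, -1))), c), Rational(1, 2))), -495) = Mul(Add(Add(41, -30), Pow(Add(Add(Mul(-3, Pow(-11, -1)), Mul(14, Pow(6, -1))), 11), Rational(1, 2))), -495) = Mul(Add(11, Pow(Add(Add(Mul(-3, Rational(-1, 11)), Mul(14, Rational(1, 6))), 11), Rational(1, 2))), -495) = Mul(Add(11, Pow(Add(Add(Rational(3, 11), Rational(7, 3)), 11), Rational(1, 2))), -495) = Mul(Add(11, Pow(Add(Rational(86, 33), 11), Rational(1, 2))), -495) = Mul(Add(11, Pow(Rational(449, 33), Rational(1, 2))), -495) = Mul(Add(11, Mul(Rational(1, 33), Pow(14817, Rational(1, 2)))), -495) = Add(-5445, Mul(-15, Pow(14817, Rational(1, 2))))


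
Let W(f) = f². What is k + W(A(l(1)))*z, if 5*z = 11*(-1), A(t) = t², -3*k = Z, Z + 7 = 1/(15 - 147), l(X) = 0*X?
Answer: 925/396 ≈ 2.3359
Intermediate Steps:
l(X) = 0
Z = -925/132 (Z = -7 + 1/(15 - 147) = -7 + 1/(-132) = -7 - 1/132 = -925/132 ≈ -7.0076)
k = 925/396 (k = -⅓*(-925/132) = 925/396 ≈ 2.3359)
z = -11/5 (z = (11*(-1))/5 = (⅕)*(-11) = -11/5 ≈ -2.2000)
k + W(A(l(1)))*z = 925/396 + (0²)²*(-11/5) = 925/396 + 0²*(-11/5) = 925/396 + 0*(-11/5) = 925/396 + 0 = 925/396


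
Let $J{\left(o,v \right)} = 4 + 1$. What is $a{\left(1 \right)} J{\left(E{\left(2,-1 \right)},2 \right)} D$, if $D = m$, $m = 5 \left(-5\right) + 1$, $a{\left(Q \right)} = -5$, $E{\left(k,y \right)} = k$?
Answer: $600$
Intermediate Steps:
$J{\left(o,v \right)} = 5$
$m = -24$ ($m = -25 + 1 = -24$)
$D = -24$
$a{\left(1 \right)} J{\left(E{\left(2,-1 \right)},2 \right)} D = \left(-5\right) 5 \left(-24\right) = \left(-25\right) \left(-24\right) = 600$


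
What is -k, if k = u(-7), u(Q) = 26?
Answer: -26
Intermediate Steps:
k = 26
-k = -1*26 = -26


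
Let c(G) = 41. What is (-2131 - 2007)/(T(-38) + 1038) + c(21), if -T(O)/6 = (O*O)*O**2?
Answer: 256452518/6254889 ≈ 41.000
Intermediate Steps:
T(O) = -6*O**4 (T(O) = -6*O*O*O**2 = -6*O**2*O**2 = -6*O**4)
(-2131 - 2007)/(T(-38) + 1038) + c(21) = (-2131 - 2007)/(-6*(-38)**4 + 1038) + 41 = -4138/(-6*2085136 + 1038) + 41 = -4138/(-12510816 + 1038) + 41 = -4138/(-12509778) + 41 = -4138*(-1/12509778) + 41 = 2069/6254889 + 41 = 256452518/6254889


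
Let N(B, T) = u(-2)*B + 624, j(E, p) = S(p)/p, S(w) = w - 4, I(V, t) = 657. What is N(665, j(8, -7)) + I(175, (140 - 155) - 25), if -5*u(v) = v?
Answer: 1547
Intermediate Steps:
u(v) = -v/5
S(w) = -4 + w
j(E, p) = (-4 + p)/p
N(B, T) = 624 + 2*B/5 (N(B, T) = (-1/5*(-2))*B + 624 = 2*B/5 + 624 = 624 + 2*B/5)
N(665, j(8, -7)) + I(175, (140 - 155) - 25) = (624 + (2/5)*665) + 657 = (624 + 266) + 657 = 890 + 657 = 1547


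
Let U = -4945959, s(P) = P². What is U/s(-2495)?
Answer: -4945959/6225025 ≈ -0.79453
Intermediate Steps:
U/s(-2495) = -4945959/((-2495)²) = -4945959/6225025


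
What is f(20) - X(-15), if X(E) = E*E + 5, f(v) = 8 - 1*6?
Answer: -228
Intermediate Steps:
f(v) = 2 (f(v) = 8 - 6 = 2)
X(E) = 5 + E**2 (X(E) = E**2 + 5 = 5 + E**2)
f(20) - X(-15) = 2 - (5 + (-15)**2) = 2 - (5 + 225) = 2 - 1*230 = 2 - 230 = -228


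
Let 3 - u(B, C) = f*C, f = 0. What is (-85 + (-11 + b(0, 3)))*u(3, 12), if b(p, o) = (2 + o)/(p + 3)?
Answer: -283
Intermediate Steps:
u(B, C) = 3 (u(B, C) = 3 - 0*C = 3 - 1*0 = 3 + 0 = 3)
b(p, o) = (2 + o)/(3 + p)
(-85 + (-11 + b(0, 3)))*u(3, 12) = (-85 + (-11 + (2 + 3)/(3 + 0)))*3 = (-85 + (-11 + 5/3))*3 = (-85 - 28/3)*3 = -283/3*3 = -283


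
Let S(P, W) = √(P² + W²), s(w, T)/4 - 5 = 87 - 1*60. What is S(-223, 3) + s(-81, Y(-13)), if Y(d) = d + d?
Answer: 128 + √49738 ≈ 351.02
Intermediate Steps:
Y(d) = 2*d
s(w, T) = 128 (s(w, T) = 20 + 4*(87 - 1*60) = 20 + 4*(87 - 60) = 20 + 4*27 = 20 + 108 = 128)
S(-223, 3) + s(-81, Y(-13)) = √((-223)² + 3²) + 128 = √(49729 + 9) + 128 = √49738 + 128 = 128 + √49738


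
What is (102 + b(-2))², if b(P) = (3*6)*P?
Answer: 4356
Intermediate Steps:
b(P) = 18*P
(102 + b(-2))² = (102 + 18*(-2))² = (102 - 36)² = 66² = 4356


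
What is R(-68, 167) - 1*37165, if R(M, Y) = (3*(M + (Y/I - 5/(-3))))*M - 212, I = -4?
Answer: -15328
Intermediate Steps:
R(M, Y) = -212 + M*(5 + 3*M - 3*Y/4) (R(M, Y) = (3*(M + (Y/(-4) - 5/(-3))))*M - 212 = (3*(M + (Y*(-1/4) - 5*(-1/3))))*M - 212 = (3*(M + (-Y/4 + 5/3)))*M - 212 = (3*(M + (5/3 - Y/4)))*M - 212 = (3*(5/3 + M - Y/4))*M - 212 = (5 + 3*M - 3*Y/4)*M - 212 = M*(5 + 3*M - 3*Y/4) - 212 = -212 + M*(5 + 3*M - 3*Y/4))
R(-68, 167) - 1*37165 = (-212 + 3*(-68)**2 + 5*(-68) - 3/4*(-68)*167) - 1*37165 = (-212 + 3*4624 - 340 + 8517) - 37165 = (-212 + 13872 - 340 + 8517) - 37165 = 21837 - 37165 = -15328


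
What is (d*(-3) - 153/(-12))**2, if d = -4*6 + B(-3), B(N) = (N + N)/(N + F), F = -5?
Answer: 27225/4 ≈ 6806.3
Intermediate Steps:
B(N) = 2*N/(-5 + N) (B(N) = (N + N)/(N - 5) = (2*N)/(-5 + N) = 2*N/(-5 + N))
d = -93/4 (d = -4*6 + 2*(-3)/(-5 - 3) = -24 + 2*(-3)/(-8) = -24 + 2*(-3)*(-1/8) = -24 + 3/4 = -93/4 ≈ -23.250)
(d*(-3) - 153/(-12))**2 = (-93/4*(-3) - 153/(-12))**2 = (279/4 - 153*(-1/12))**2 = (279/4 + 51/4)**2 = (165/2)**2 = 27225/4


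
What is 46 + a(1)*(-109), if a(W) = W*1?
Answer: -63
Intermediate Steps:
a(W) = W
46 + a(1)*(-109) = 46 + 1*(-109) = 46 - 109 = -63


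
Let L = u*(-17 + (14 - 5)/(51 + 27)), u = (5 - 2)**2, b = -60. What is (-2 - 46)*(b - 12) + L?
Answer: 85905/26 ≈ 3304.0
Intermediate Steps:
u = 9 (u = 3**2 = 9)
L = -3951/26 (L = 9*(-17 + (14 - 5)/(51 + 27)) = 9*(-17 + 9/78) = 9*(-17 + 9*(1/78)) = 9*(-17 + 3/26) = 9*(-439/26) = -3951/26 ≈ -151.96)
(-2 - 46)*(b - 12) + L = (-2 - 46)*(-60 - 12) - 3951/26 = -48*(-72) - 3951/26 = 3456 - 3951/26 = 85905/26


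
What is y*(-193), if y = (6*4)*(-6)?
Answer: 27792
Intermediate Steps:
y = -144 (y = 24*(-6) = -144)
y*(-193) = -144*(-193) = 27792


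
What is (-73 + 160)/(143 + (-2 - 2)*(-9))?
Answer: 87/179 ≈ 0.48603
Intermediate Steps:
(-73 + 160)/(143 + (-2 - 2)*(-9)) = 87/(143 - 4*(-9)) = 87/(143 + 36) = 87/179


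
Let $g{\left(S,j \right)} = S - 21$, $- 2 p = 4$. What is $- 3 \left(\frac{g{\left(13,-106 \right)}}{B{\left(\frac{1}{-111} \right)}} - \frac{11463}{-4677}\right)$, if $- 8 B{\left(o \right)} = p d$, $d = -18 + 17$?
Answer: $- \frac{161127}{1559} \approx -103.35$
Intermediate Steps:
$p = -2$ ($p = \left(- \frac{1}{2}\right) 4 = -2$)
$d = -1$
$g{\left(S,j \right)} = -21 + S$
$B{\left(o \right)} = - \frac{1}{4}$ ($B{\left(o \right)} = - \frac{\left(-2\right) \left(-1\right)}{8} = \left(- \frac{1}{8}\right) 2 = - \frac{1}{4}$)
$- 3 \left(\frac{g{\left(13,-106 \right)}}{B{\left(\frac{1}{-111} \right)}} - \frac{11463}{-4677}\right) = - 3 \left(\frac{-21 + 13}{- \frac{1}{4}} - \frac{11463}{-4677}\right) = - 3 \left(\left(-8\right) \left(-4\right) - - \frac{3821}{1559}\right) = - 3 \left(32 + \frac{3821}{1559}\right) = \left(-3\right) \frac{53709}{1559} = - \frac{161127}{1559}$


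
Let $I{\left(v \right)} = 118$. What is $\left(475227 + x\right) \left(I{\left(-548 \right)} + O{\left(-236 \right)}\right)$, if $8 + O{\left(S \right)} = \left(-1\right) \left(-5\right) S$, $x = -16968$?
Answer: $-490337130$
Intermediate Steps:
$O{\left(S \right)} = -8 + 5 S$ ($O{\left(S \right)} = -8 + \left(-1\right) \left(-5\right) S = -8 + 5 S$)
$\left(475227 + x\right) \left(I{\left(-548 \right)} + O{\left(-236 \right)}\right) = \left(475227 - 16968\right) \left(118 + \left(-8 + 5 \left(-236\right)\right)\right) = 458259 \left(118 - 1188\right) = 458259 \left(-1070\right) = -490337130$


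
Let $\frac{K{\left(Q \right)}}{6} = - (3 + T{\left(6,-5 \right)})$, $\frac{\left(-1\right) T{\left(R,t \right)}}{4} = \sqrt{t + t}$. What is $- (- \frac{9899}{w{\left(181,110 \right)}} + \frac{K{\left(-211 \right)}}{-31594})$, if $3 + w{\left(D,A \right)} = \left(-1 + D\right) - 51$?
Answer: $\frac{156373369}{1990422} + \frac{12 i \sqrt{10}}{15797} \approx 78.563 + 0.0024022 i$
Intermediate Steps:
$T{\left(R,t \right)} = - 4 \sqrt{2} \sqrt{t}$ ($T{\left(R,t \right)} = - 4 \sqrt{t + t} = - 4 \sqrt{2 t} = - 4 \sqrt{2} \sqrt{t}$)
$w{\left(D,A \right)} = -55 + D$ ($w{\left(D,A \right)} = -3 + \left(\left(-1 + D\right) - 51\right) = -3 + \left(-52 + D\right) = -55 + D$)
$K{\left(Q \right)} = -18 + 24 i \sqrt{10}$ ($K{\left(Q \right)} = 6 \left(- (3 - 4 \sqrt{2} \sqrt{-5})\right) = 6 \left(- (3 - 4 \sqrt{2} i \sqrt{5})\right) = 6 \left(- (3 - 4 i \sqrt{10})\right) = 6 \left(-3 + 4 i \sqrt{10}\right) = -18 + 24 i \sqrt{10}$)
$- (- \frac{9899}{w{\left(181,110 \right)}} + \frac{K{\left(-211 \right)}}{-31594}) = - (- \frac{9899}{-55 + 181} + \frac{-18 + 24 i \sqrt{10}}{-31594}) = - (- \frac{9899}{126} + \left(-18 + 24 i \sqrt{10}\right) \left(- \frac{1}{31594}\right)) = - (\left(-9899\right) \frac{1}{126} + \left(\frac{9}{15797} - \frac{12 i \sqrt{10}}{15797}\right)) = - (- \frac{9899}{126} + \left(\frac{9}{15797} - \frac{12 i \sqrt{10}}{15797}\right)) = - (- \frac{156373369}{1990422} - \frac{12 i \sqrt{10}}{15797}) = \frac{156373369}{1990422} + \frac{12 i \sqrt{10}}{15797}$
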